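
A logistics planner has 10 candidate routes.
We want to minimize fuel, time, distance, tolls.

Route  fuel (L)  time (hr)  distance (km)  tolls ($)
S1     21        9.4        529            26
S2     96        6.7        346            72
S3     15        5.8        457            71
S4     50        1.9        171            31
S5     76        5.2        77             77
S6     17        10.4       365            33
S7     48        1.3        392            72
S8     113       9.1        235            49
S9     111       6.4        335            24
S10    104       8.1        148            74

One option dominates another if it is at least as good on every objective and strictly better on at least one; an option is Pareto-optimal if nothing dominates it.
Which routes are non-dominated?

S1: not dominated.
S2: dominated by S4 (fuel 50≤96, time 1.9≤6.7, distance 171≤346, tolls 31≤72).
S3: not dominated (best fuel).
S4: not dominated.
S5: not dominated (best distance).
S6: not dominated.
S7: not dominated (best time).
S8: dominated by S4 (fuel 50≤113, time 1.9≤9.1, distance 171≤235, tolls 31≤49).
S9: not dominated (best tolls).
S10: not dominated.

S1, S3, S4, S5, S6, S7, S9, S10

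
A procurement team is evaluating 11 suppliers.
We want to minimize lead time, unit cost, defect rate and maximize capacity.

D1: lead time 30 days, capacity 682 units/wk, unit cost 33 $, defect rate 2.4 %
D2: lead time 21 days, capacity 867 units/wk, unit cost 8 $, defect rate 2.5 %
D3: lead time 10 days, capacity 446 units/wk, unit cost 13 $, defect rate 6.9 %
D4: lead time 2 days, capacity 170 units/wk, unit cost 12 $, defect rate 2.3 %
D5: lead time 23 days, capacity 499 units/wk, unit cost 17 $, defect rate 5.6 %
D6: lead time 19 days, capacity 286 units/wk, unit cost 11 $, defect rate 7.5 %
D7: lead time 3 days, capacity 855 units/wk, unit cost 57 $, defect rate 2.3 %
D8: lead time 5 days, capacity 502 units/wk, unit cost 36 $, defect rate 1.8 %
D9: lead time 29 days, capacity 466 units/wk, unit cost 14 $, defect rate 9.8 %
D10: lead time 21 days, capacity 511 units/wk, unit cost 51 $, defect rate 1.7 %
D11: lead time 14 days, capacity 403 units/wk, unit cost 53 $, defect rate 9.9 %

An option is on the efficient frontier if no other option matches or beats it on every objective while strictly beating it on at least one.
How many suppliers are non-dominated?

D1: not dominated.
D2: not dominated (best capacity).
D3: not dominated.
D4: not dominated (best lead time).
D5: dominated by D2 (lead time 21≤23, capacity 867≥499, unit cost 8≤17, defect rate 2.5≤5.6).
D6: not dominated.
D7: not dominated.
D8: not dominated.
D9: dominated by D2 (lead time 21≤29, capacity 867≥466, unit cost 8≤14, defect rate 2.5≤9.8).
D10: not dominated (best defect rate).
D11: dominated by D3 (lead time 10≤14, capacity 446≥403, unit cost 13≤53, defect rate 6.9≤9.9).
Pareto-optimal: D1, D2, D3, D4, D6, D7, D8, D10 → 8.

8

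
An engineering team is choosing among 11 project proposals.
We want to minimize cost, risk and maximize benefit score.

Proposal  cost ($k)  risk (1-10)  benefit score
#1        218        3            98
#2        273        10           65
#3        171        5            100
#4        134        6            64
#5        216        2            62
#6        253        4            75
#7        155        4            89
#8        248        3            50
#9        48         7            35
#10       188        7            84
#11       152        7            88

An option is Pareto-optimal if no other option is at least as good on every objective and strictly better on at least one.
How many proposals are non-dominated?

#1: not dominated.
#2: dominated by #1 (cost 218≤273, risk 3≤10, benefit score 98≥65).
#3: not dominated (best benefit score).
#4: not dominated.
#5: not dominated (best risk).
#6: dominated by #1 (cost 218≤253, risk 3≤4, benefit score 98≥75).
#7: not dominated.
#8: dominated by #1 (cost 218≤248, risk 3≤3, benefit score 98≥50).
#9: not dominated (best cost).
#10: dominated by #3 (cost 171≤188, risk 5≤7, benefit score 100≥84).
#11: not dominated.
Pareto-optimal: #1, #3, #4, #5, #7, #9, #11 → 7.

7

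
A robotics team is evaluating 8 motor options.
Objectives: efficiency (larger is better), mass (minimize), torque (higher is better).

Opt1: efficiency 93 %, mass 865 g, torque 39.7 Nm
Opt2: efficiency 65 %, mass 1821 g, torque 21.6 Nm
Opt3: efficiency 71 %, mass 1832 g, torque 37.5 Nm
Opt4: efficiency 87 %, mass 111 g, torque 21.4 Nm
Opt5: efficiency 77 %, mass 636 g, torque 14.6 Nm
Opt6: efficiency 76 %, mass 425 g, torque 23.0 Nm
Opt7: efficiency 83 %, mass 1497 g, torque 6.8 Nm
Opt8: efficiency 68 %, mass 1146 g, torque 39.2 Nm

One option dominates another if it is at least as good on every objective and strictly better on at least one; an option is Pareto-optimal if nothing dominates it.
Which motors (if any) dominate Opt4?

none

Opt1: worse on mass (865 vs 111).
Opt2: worse on efficiency (65 vs 87).
Opt3: worse on efficiency (71 vs 87).
Opt5: worse on efficiency (77 vs 87).
Opt6: worse on efficiency (76 vs 87).
Opt7: worse on efficiency (83 vs 87).
Opt8: worse on efficiency (68 vs 87).
No option dominates Opt4.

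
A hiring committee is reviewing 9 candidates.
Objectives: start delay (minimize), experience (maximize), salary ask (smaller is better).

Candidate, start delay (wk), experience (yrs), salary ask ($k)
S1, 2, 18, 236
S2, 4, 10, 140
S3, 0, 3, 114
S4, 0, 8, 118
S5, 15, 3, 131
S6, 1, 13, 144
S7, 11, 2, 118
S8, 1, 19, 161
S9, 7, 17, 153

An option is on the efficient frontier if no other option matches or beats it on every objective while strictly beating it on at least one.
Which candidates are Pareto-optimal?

S1: dominated by S8 (start delay 1≤2, experience 19≥18, salary ask 161≤236).
S2: not dominated.
S3: not dominated (best salary ask).
S4: not dominated.
S5: dominated by S3 (start delay 0≤15, experience 3≥3, salary ask 114≤131).
S6: not dominated.
S7: dominated by S3 (start delay 0≤11, experience 3≥2, salary ask 114≤118).
S8: not dominated (best experience).
S9: not dominated.

S2, S3, S4, S6, S8, S9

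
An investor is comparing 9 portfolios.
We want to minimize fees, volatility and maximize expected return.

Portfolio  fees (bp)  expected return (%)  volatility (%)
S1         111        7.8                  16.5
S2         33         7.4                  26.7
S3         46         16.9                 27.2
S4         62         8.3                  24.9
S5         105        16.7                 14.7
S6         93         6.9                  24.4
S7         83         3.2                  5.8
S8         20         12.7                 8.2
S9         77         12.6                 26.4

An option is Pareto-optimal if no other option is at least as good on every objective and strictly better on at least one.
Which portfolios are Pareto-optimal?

S1: dominated by S5 (fees 105≤111, expected return 16.7≥7.8, volatility 14.7≤16.5).
S2: dominated by S8 (fees 20≤33, expected return 12.7≥7.4, volatility 8.2≤26.7).
S3: not dominated (best expected return).
S4: dominated by S8 (fees 20≤62, expected return 12.7≥8.3, volatility 8.2≤24.9).
S5: not dominated.
S6: dominated by S8 (fees 20≤93, expected return 12.7≥6.9, volatility 8.2≤24.4).
S7: not dominated (best volatility).
S8: not dominated (best fees).
S9: dominated by S8 (fees 20≤77, expected return 12.7≥12.6, volatility 8.2≤26.4).

S3, S5, S7, S8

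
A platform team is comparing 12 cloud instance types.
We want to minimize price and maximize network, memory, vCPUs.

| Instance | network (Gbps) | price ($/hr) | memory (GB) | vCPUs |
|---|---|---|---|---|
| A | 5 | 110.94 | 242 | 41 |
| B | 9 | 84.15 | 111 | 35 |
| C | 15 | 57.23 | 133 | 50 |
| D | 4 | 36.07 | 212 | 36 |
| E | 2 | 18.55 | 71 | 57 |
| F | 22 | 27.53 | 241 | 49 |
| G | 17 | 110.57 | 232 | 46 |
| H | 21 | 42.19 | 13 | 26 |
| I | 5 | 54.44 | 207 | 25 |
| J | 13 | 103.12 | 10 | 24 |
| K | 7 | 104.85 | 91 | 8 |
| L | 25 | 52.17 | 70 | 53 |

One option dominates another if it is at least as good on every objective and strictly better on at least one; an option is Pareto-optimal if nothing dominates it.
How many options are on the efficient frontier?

A: not dominated (best memory).
B: dominated by C (network 15≥9, price 57.23≤84.15, memory 133≥111, vCPUs 50≥35).
C: not dominated.
D: dominated by F (network 22≥4, price 27.53≤36.07, memory 241≥212, vCPUs 49≥36).
E: not dominated (best price).
F: not dominated.
G: dominated by F (network 22≥17, price 27.53≤110.57, memory 241≥232, vCPUs 49≥46).
H: dominated by F (network 22≥21, price 27.53≤42.19, memory 241≥13, vCPUs 49≥26).
I: dominated by F (network 22≥5, price 27.53≤54.44, memory 241≥207, vCPUs 49≥25).
J: dominated by C (network 15≥13, price 57.23≤103.12, memory 133≥10, vCPUs 50≥24).
K: dominated by B (network 9≥7, price 84.15≤104.85, memory 111≥91, vCPUs 35≥8).
L: not dominated (best network).
Pareto-optimal: A, C, E, F, L → 5.

5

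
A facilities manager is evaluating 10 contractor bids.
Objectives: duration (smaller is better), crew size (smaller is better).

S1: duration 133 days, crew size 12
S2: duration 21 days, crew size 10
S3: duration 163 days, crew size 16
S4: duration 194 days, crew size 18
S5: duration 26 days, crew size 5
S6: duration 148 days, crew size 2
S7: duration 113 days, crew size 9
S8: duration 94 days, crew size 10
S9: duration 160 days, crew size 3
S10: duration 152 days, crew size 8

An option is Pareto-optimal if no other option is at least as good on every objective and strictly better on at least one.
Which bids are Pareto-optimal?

S2, S5, S6

S1: dominated by S2 (duration 21≤133, crew size 10≤12).
S2: not dominated (best duration).
S3: dominated by S1 (duration 133≤163, crew size 12≤16).
S4: dominated by S1 (duration 133≤194, crew size 12≤18).
S5: not dominated.
S6: not dominated (best crew size).
S7: dominated by S5 (duration 26≤113, crew size 5≤9).
S8: dominated by S2 (duration 21≤94, crew size 10≤10).
S9: dominated by S6 (duration 148≤160, crew size 2≤3).
S10: dominated by S5 (duration 26≤152, crew size 5≤8).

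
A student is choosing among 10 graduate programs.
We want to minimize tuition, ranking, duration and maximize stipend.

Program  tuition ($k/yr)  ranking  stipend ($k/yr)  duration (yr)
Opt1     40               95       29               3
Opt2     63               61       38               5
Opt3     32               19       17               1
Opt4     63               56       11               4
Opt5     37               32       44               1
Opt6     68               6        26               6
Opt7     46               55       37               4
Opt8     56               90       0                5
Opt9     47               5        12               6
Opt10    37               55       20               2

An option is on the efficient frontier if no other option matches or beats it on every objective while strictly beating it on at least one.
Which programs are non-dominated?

Opt1: dominated by Opt5 (tuition 37≤40, ranking 32≤95, stipend 44≥29, duration 1≤3).
Opt2: dominated by Opt5 (tuition 37≤63, ranking 32≤61, stipend 44≥38, duration 1≤5).
Opt3: not dominated (best tuition).
Opt4: dominated by Opt3 (tuition 32≤63, ranking 19≤56, stipend 17≥11, duration 1≤4).
Opt5: not dominated (best stipend).
Opt6: not dominated.
Opt7: dominated by Opt5 (tuition 37≤46, ranking 32≤55, stipend 44≥37, duration 1≤4).
Opt8: dominated by Opt3 (tuition 32≤56, ranking 19≤90, stipend 17≥0, duration 1≤5).
Opt9: not dominated (best ranking).
Opt10: dominated by Opt5 (tuition 37≤37, ranking 32≤55, stipend 44≥20, duration 1≤2).

Opt3, Opt5, Opt6, Opt9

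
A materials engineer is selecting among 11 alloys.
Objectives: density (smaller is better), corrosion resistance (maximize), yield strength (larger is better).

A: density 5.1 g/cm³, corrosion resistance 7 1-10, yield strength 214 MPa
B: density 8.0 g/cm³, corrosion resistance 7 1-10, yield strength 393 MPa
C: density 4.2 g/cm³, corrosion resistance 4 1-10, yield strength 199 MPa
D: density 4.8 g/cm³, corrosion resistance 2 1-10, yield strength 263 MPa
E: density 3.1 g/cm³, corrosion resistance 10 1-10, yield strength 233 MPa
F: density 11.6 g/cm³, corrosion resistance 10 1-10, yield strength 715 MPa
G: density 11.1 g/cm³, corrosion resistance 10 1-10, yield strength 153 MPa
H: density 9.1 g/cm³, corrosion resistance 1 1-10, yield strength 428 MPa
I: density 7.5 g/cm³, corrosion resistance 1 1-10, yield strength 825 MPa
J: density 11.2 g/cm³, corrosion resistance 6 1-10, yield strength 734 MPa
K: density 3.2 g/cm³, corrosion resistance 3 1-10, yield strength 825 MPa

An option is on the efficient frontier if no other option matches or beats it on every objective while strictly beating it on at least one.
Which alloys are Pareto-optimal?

A: dominated by E (density 3.1≤5.1, corrosion resistance 10≥7, yield strength 233≥214).
B: not dominated.
C: dominated by E (density 3.1≤4.2, corrosion resistance 10≥4, yield strength 233≥199).
D: dominated by K (density 3.2≤4.8, corrosion resistance 3≥2, yield strength 825≥263).
E: not dominated (best density).
F: not dominated.
G: dominated by E (density 3.1≤11.1, corrosion resistance 10≥10, yield strength 233≥153).
H: dominated by I (density 7.5≤9.1, corrosion resistance 1≥1, yield strength 825≥428).
I: dominated by K (density 3.2≤7.5, corrosion resistance 3≥1, yield strength 825≥825).
J: not dominated.
K: not dominated.

B, E, F, J, K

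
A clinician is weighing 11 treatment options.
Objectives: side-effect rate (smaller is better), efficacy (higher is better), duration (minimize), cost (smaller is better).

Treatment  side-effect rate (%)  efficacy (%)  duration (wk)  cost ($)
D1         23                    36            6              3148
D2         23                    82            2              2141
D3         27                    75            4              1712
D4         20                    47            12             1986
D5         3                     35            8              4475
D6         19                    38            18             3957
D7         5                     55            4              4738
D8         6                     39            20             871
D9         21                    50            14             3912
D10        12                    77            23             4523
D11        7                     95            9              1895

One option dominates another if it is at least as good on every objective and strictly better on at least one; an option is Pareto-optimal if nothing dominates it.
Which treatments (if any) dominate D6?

D11

D11: side-effect rate 7≤19, efficacy 95≥38, duration 9≤18, cost 1895≤3957 — dominates D6.
Others (D1, D2, D3, D4, D5, D7, D8, D9, D10) are each worse than D6 on at least one objective.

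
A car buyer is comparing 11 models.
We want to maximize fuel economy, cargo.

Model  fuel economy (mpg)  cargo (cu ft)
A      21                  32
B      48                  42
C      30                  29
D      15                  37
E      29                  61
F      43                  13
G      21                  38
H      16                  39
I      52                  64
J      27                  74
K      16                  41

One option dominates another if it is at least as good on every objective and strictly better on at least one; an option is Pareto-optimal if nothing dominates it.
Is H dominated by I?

I vs H: fuel economy 52≥16, cargo 64≥39 — I is at least as good on every objective with at least one strict improvement.

Yes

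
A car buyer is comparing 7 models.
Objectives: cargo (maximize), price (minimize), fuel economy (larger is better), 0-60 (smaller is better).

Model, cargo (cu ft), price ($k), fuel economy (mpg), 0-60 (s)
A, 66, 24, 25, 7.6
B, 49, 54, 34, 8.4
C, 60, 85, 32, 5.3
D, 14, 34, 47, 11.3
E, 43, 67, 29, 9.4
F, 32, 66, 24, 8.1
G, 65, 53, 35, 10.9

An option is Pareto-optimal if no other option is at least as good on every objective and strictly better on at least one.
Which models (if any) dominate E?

B: cargo 49≥43, price 54≤67, fuel economy 34≥29, 0-60 8.4≤9.4 — dominates E.
Others (A, C, D, F, G) are each worse than E on at least one objective.

B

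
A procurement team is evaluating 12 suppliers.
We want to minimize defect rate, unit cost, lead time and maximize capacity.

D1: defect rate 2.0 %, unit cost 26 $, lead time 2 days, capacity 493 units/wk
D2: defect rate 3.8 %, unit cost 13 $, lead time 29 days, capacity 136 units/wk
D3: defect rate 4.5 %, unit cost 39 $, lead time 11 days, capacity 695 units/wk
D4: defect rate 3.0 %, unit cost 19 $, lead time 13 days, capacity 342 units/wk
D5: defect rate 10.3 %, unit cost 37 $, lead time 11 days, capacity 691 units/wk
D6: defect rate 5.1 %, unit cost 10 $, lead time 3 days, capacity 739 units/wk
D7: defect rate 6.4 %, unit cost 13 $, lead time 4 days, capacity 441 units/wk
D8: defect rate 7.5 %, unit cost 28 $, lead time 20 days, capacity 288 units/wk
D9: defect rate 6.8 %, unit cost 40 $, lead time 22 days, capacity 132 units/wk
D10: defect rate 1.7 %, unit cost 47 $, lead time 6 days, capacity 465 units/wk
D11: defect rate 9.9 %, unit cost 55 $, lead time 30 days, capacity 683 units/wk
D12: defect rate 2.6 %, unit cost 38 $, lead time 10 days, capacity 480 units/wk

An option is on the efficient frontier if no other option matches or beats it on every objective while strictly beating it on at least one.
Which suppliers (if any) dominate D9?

D1: defect rate 2.0≤6.8, unit cost 26≤40, lead time 2≤22, capacity 493≥132 — dominates D9.
D3: defect rate 4.5≤6.8, unit cost 39≤40, lead time 11≤22, capacity 695≥132 — dominates D9.
D4: defect rate 3.0≤6.8, unit cost 19≤40, lead time 13≤22, capacity 342≥132 — dominates D9.
D6: defect rate 5.1≤6.8, unit cost 10≤40, lead time 3≤22, capacity 739≥132 — dominates D9.
D7: defect rate 6.4≤6.8, unit cost 13≤40, lead time 4≤22, capacity 441≥132 — dominates D9.
D12: defect rate 2.6≤6.8, unit cost 38≤40, lead time 10≤22, capacity 480≥132 — dominates D9.
Others (D2, D5, D8, D10, D11) are each worse than D9 on at least one objective.

D1, D3, D4, D6, D7, D12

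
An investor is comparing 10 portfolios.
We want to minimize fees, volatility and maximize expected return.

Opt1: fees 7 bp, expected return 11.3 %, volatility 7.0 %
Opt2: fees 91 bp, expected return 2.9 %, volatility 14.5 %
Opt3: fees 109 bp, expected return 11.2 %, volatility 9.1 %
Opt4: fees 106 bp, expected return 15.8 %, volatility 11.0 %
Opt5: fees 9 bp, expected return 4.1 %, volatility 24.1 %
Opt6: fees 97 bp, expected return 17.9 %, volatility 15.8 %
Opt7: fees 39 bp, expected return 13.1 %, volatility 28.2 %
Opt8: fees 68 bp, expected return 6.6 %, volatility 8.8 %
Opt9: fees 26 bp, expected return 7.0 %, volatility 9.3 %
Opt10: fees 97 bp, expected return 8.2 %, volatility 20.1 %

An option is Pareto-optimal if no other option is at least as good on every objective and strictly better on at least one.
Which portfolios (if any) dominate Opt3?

Opt1: fees 7≤109, expected return 11.3≥11.2, volatility 7.0≤9.1 — dominates Opt3.
Others (Opt2, Opt4, Opt5, Opt6, Opt7, Opt8, Opt9, Opt10) are each worse than Opt3 on at least one objective.

Opt1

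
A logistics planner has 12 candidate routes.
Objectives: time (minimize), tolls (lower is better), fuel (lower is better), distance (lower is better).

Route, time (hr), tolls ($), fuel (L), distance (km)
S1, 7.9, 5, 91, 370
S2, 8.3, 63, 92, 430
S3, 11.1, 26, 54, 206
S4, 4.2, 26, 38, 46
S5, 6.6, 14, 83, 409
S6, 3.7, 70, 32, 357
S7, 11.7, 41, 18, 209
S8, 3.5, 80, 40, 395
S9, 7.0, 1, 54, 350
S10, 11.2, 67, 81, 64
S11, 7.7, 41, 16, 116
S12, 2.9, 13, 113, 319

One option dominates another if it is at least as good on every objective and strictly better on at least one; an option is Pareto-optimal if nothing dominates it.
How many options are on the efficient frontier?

7

S1: dominated by S9 (time 7.0≤7.9, tolls 1≤5, fuel 54≤91, distance 350≤370).
S2: dominated by S1 (time 7.9≤8.3, tolls 5≤63, fuel 91≤92, distance 370≤430).
S3: dominated by S4 (time 4.2≤11.1, tolls 26≤26, fuel 38≤54, distance 46≤206).
S4: not dominated (best distance).
S5: not dominated.
S6: not dominated.
S7: dominated by S11 (time 7.7≤11.7, tolls 41≤41, fuel 16≤18, distance 116≤209).
S8: not dominated.
S9: not dominated (best tolls).
S10: dominated by S4 (time 4.2≤11.2, tolls 26≤67, fuel 38≤81, distance 46≤64).
S11: not dominated (best fuel).
S12: not dominated (best time).
Pareto-optimal: S4, S5, S6, S8, S9, S11, S12 → 7.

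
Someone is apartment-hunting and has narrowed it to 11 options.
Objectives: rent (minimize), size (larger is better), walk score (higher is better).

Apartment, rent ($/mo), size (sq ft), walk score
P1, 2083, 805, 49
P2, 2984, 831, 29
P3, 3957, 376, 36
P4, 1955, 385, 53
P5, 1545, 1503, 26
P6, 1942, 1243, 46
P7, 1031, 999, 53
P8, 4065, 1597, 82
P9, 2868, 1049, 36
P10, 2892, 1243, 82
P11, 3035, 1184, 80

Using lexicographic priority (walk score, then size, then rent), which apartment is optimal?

First maximize walk score: best is 82, kept {P8, P10}.
Then maximize size: best is 1597, kept {P8}.

P8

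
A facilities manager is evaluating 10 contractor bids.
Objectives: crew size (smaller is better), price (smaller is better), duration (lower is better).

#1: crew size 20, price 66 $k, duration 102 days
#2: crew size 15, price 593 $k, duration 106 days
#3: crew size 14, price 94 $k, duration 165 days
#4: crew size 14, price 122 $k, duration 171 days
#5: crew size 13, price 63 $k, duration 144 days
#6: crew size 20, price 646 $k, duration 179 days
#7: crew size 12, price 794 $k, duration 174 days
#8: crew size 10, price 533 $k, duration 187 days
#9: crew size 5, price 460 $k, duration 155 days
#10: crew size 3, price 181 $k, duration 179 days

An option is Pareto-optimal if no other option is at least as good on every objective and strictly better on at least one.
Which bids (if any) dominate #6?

#1: crew size 20≤20, price 66≤646, duration 102≤179 — dominates #6.
#2: crew size 15≤20, price 593≤646, duration 106≤179 — dominates #6.
#3: crew size 14≤20, price 94≤646, duration 165≤179 — dominates #6.
#4: crew size 14≤20, price 122≤646, duration 171≤179 — dominates #6.
#5: crew size 13≤20, price 63≤646, duration 144≤179 — dominates #6.
#9: crew size 5≤20, price 460≤646, duration 155≤179 — dominates #6.
#10: crew size 3≤20, price 181≤646, duration 179≤179 — dominates #6.
Others (#7, #8) are each worse than #6 on at least one objective.

#1, #2, #3, #4, #5, #9, #10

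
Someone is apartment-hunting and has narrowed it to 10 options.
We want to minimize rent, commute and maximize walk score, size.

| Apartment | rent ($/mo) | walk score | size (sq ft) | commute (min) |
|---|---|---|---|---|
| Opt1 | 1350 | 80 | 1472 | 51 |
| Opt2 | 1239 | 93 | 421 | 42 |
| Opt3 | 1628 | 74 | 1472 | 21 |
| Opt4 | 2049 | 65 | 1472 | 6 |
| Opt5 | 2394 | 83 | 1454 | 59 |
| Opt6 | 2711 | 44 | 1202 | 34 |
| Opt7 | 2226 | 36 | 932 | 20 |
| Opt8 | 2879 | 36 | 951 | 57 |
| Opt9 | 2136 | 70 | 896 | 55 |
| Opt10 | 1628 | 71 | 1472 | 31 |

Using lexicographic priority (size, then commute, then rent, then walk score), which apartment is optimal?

First maximize size: best is 1472, kept {Opt1, Opt3, Opt4, Opt10}.
Then minimize commute: best is 6, kept {Opt4}.

Opt4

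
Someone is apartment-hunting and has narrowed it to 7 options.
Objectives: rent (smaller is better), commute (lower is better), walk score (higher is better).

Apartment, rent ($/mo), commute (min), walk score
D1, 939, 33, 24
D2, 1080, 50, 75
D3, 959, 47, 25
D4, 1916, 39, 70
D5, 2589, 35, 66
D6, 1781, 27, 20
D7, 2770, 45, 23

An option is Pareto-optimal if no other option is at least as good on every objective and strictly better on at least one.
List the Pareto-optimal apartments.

D1: not dominated (best rent).
D2: not dominated (best walk score).
D3: not dominated.
D4: not dominated.
D5: not dominated.
D6: not dominated (best commute).
D7: dominated by D1 (rent 939≤2770, commute 33≤45, walk score 24≥23).

D1, D2, D3, D4, D5, D6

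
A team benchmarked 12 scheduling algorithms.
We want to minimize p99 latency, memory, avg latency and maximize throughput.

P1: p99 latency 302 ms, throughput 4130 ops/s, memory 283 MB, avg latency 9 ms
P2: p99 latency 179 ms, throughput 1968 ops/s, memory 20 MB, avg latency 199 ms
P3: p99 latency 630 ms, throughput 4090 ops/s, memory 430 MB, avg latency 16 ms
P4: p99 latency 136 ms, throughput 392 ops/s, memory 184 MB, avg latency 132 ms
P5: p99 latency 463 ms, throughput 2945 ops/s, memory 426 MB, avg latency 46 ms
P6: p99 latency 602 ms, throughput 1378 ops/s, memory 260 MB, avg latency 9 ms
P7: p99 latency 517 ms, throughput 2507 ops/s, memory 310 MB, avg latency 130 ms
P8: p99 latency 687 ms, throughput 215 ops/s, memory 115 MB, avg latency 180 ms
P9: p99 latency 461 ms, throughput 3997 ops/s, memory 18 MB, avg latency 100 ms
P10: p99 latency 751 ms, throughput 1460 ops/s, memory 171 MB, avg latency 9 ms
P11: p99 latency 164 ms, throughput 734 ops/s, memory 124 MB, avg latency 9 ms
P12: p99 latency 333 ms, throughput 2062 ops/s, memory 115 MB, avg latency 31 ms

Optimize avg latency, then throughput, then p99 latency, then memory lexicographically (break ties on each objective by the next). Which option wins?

P1

First minimize avg latency: best is 9, kept {P1, P6, P10, P11}.
Then maximize throughput: best is 4130, kept {P1}.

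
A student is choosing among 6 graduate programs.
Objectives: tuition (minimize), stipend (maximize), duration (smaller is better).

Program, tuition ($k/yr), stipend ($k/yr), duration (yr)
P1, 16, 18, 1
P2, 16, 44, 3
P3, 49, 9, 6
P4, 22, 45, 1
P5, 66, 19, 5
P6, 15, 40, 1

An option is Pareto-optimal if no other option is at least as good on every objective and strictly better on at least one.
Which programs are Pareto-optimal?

P2, P4, P6

P1: dominated by P6 (tuition 15≤16, stipend 40≥18, duration 1≤1).
P2: not dominated.
P3: dominated by P1 (tuition 16≤49, stipend 18≥9, duration 1≤6).
P4: not dominated (best stipend).
P5: dominated by P2 (tuition 16≤66, stipend 44≥19, duration 3≤5).
P6: not dominated (best tuition).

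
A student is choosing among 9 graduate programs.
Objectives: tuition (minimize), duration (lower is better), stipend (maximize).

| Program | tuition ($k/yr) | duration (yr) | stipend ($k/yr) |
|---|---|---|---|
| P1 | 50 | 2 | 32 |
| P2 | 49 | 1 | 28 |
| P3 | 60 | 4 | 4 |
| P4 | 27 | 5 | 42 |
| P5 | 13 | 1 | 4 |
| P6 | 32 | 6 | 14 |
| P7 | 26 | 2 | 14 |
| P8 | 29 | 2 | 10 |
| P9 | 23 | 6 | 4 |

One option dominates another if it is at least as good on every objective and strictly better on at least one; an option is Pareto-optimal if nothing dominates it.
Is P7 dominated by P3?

No

P3 vs P7: P3 is worse on tuition (60 vs 26), so it does not dominate P7.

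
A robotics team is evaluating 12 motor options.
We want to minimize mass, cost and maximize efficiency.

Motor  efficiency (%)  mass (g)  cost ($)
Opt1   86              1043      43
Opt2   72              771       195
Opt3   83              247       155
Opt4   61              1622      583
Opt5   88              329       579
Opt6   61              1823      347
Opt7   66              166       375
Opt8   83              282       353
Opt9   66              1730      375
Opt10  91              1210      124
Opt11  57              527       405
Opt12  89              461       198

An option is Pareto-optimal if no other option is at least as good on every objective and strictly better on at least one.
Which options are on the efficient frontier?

Opt1, Opt3, Opt5, Opt7, Opt10, Opt12

Opt1: not dominated (best cost).
Opt2: dominated by Opt3 (efficiency 83≥72, mass 247≤771, cost 155≤195).
Opt3: not dominated.
Opt4: dominated by Opt1 (efficiency 86≥61, mass 1043≤1622, cost 43≤583).
Opt5: not dominated.
Opt6: dominated by Opt1 (efficiency 86≥61, mass 1043≤1823, cost 43≤347).
Opt7: not dominated (best mass).
Opt8: dominated by Opt3 (efficiency 83≥83, mass 247≤282, cost 155≤353).
Opt9: dominated by Opt1 (efficiency 86≥66, mass 1043≤1730, cost 43≤375).
Opt10: not dominated (best efficiency).
Opt11: dominated by Opt3 (efficiency 83≥57, mass 247≤527, cost 155≤405).
Opt12: not dominated.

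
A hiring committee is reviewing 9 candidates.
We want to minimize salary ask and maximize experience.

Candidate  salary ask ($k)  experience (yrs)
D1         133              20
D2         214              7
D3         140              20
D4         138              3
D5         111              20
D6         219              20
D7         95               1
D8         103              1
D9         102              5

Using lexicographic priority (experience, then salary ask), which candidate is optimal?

First maximize experience: best is 20, kept {D1, D3, D5, D6}.
Then minimize salary ask: best is 111, kept {D5}.

D5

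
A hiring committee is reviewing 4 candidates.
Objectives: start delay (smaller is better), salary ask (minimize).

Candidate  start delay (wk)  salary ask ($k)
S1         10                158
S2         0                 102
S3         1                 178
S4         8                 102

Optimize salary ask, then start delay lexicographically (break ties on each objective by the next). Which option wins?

First minimize salary ask: best is 102, kept {S2, S4}.
Then minimize start delay: best is 0, kept {S2}.

S2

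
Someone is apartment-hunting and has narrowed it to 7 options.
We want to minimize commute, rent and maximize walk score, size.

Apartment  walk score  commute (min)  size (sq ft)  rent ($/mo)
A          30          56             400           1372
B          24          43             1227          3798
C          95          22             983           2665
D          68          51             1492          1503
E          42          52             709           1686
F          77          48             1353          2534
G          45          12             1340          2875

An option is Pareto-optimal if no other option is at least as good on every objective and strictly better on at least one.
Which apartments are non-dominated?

A: not dominated (best rent).
B: dominated by G (walk score 45≥24, commute 12≤43, size 1340≥1227, rent 2875≤3798).
C: not dominated (best walk score).
D: not dominated (best size).
E: dominated by D (walk score 68≥42, commute 51≤52, size 1492≥709, rent 1503≤1686).
F: not dominated.
G: not dominated (best commute).

A, C, D, F, G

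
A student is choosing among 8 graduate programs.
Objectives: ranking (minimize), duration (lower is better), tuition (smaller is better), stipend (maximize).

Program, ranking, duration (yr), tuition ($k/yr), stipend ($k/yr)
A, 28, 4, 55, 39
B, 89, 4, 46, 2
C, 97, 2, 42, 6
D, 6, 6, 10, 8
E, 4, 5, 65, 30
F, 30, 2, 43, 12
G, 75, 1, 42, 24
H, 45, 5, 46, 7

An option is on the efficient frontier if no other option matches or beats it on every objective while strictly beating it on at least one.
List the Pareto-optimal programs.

A, D, E, F, G

A: not dominated (best stipend).
B: dominated by F (ranking 30≤89, duration 2≤4, tuition 43≤46, stipend 12≥2).
C: dominated by G (ranking 75≤97, duration 1≤2, tuition 42≤42, stipend 24≥6).
D: not dominated (best tuition).
E: not dominated (best ranking).
F: not dominated.
G: not dominated (best duration).
H: dominated by F (ranking 30≤45, duration 2≤5, tuition 43≤46, stipend 12≥7).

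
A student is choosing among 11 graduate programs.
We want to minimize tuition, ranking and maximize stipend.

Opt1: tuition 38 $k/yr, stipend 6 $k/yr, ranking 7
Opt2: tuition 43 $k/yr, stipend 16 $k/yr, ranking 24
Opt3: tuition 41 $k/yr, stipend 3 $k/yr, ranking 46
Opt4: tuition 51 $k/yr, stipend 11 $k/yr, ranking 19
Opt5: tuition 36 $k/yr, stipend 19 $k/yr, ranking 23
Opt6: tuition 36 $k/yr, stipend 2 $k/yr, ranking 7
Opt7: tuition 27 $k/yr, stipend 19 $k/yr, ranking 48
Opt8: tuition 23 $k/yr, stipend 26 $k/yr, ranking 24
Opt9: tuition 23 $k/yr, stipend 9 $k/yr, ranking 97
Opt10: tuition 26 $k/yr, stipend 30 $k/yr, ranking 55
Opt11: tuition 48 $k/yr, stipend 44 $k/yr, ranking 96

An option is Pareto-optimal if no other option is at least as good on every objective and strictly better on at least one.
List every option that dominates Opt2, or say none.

Opt5, Opt8

Opt5: tuition 36≤43, stipend 19≥16, ranking 23≤24 — dominates Opt2.
Opt8: tuition 23≤43, stipend 26≥16, ranking 24≤24 — dominates Opt2.
Others (Opt1, Opt3, Opt4, Opt6, Opt7, Opt9, Opt10, Opt11) are each worse than Opt2 on at least one objective.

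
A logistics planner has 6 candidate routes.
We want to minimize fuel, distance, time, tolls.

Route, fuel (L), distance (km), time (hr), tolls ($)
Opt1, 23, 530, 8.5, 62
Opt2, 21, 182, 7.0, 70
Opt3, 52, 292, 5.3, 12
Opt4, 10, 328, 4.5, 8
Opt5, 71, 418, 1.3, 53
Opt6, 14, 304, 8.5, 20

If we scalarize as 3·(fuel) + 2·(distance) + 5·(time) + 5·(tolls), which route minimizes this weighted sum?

Opt1: 3·23 + 2·530 + 5·8.5 + 5·62 = 1481.5
Opt2: 3·21 + 2·182 + 5·7.0 + 5·70 = 812.0
Opt3: 3·52 + 2·292 + 5·5.3 + 5·12 = 826.5
Opt4: 3·10 + 2·328 + 5·4.5 + 5·8 = 748.5
Opt5: 3·71 + 2·418 + 5·1.3 + 5·53 = 1320.5
Opt6: 3·14 + 2·304 + 5·8.5 + 5·20 = 792.5
Lowest: Opt4 at 748.5.

Opt4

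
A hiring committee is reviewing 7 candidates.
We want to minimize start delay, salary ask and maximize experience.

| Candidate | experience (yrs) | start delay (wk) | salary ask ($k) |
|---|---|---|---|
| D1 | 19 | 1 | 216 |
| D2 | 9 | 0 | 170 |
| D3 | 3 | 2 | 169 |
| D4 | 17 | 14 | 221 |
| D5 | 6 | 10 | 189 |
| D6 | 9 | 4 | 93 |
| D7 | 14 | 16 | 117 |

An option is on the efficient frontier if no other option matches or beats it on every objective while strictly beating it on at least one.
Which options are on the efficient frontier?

D1: not dominated (best experience).
D2: not dominated (best start delay).
D3: not dominated.
D4: dominated by D1 (experience 19≥17, start delay 1≤14, salary ask 216≤221).
D5: dominated by D2 (experience 9≥6, start delay 0≤10, salary ask 170≤189).
D6: not dominated (best salary ask).
D7: not dominated.

D1, D2, D3, D6, D7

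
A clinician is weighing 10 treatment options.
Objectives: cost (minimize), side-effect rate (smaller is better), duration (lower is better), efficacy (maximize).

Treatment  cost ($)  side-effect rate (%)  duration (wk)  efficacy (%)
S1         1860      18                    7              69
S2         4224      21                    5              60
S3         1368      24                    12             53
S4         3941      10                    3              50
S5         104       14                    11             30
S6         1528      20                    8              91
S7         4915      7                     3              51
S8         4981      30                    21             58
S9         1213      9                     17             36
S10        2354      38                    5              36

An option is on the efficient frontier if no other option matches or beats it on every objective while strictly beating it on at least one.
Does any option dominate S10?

No

S1: worse on duration (7 vs 5).
S2: worse on cost (4224 vs 2354).
S3: worse on duration (12 vs 5).
S4: worse on cost (3941 vs 2354).
S5: worse on duration (11 vs 5).
S6: worse on duration (8 vs 5).
S7: worse on cost (4915 vs 2354).
S8: worse on cost (4981 vs 2354).
S9: worse on duration (17 vs 5).
No option is at least as good as S10 on every objective and strictly better on one.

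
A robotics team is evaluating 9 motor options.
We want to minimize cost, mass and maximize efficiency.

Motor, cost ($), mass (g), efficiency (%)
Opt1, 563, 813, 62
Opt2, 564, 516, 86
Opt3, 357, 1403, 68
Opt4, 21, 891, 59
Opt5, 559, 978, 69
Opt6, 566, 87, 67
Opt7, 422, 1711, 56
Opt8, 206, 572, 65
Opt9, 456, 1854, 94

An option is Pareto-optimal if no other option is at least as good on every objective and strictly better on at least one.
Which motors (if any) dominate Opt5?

Opt1: worse on cost (563 vs 559).
Opt2: worse on cost (564 vs 559).
Opt3: worse on mass (1403 vs 978).
Opt4: worse on efficiency (59 vs 69).
Opt6: worse on cost (566 vs 559).
Opt7: worse on mass (1711 vs 978).
Opt8: worse on efficiency (65 vs 69).
Opt9: worse on mass (1854 vs 978).
No option dominates Opt5.

none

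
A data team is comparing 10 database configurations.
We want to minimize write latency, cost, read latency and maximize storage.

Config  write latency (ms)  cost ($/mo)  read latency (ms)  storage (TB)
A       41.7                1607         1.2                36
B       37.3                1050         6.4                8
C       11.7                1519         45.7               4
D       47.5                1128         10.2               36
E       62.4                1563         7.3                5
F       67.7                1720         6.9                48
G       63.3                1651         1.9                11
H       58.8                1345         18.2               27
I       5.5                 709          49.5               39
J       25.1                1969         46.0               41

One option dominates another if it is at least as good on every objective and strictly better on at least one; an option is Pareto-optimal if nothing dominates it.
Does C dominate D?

C vs D: C is worse on cost (1519 vs 1128), so it does not dominate D.

No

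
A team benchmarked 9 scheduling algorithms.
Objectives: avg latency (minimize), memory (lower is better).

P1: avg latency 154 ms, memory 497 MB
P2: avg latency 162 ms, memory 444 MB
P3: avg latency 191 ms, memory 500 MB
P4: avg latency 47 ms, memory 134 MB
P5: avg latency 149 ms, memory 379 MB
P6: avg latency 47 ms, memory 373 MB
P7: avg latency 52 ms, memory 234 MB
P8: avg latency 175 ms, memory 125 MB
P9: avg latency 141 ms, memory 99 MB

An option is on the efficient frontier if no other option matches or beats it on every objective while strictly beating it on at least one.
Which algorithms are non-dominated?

P1: dominated by P4 (avg latency 47≤154, memory 134≤497).
P2: dominated by P4 (avg latency 47≤162, memory 134≤444).
P3: dominated by P1 (avg latency 154≤191, memory 497≤500).
P4: not dominated.
P5: dominated by P4 (avg latency 47≤149, memory 134≤379).
P6: dominated by P4 (avg latency 47≤47, memory 134≤373).
P7: dominated by P4 (avg latency 47≤52, memory 134≤234).
P8: dominated by P9 (avg latency 141≤175, memory 99≤125).
P9: not dominated (best memory).

P4, P9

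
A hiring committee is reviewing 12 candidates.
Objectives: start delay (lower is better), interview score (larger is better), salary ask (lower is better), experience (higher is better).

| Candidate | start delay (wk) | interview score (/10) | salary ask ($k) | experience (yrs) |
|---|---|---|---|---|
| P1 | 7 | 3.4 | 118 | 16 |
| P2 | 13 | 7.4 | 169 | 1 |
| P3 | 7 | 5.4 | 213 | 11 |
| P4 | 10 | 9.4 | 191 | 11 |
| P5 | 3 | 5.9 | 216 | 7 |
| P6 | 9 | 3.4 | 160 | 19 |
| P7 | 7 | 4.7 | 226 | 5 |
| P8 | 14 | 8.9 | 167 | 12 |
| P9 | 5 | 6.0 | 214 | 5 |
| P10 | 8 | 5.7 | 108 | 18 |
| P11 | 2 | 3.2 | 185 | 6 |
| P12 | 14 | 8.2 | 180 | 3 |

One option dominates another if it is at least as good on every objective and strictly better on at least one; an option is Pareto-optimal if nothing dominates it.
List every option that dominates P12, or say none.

P8

P8: start delay 14≤14, interview score 8.9≥8.2, salary ask 167≤180, experience 12≥3 — dominates P12.
Others (P1, P2, P3, P4, P5, P6, P7, P9, P10, P11) are each worse than P12 on at least one objective.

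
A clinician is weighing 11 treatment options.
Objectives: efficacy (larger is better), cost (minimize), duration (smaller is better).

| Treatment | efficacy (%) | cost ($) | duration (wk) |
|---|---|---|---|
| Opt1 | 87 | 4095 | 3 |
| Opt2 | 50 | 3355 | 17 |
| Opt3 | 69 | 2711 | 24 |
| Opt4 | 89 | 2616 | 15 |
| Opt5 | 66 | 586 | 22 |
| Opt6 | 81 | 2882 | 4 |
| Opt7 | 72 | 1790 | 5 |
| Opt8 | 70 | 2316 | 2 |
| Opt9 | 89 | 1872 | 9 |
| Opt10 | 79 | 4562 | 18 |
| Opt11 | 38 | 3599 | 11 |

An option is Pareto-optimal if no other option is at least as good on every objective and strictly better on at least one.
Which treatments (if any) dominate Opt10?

Opt1: efficacy 87≥79, cost 4095≤4562, duration 3≤18 — dominates Opt10.
Opt4: efficacy 89≥79, cost 2616≤4562, duration 15≤18 — dominates Opt10.
Opt6: efficacy 81≥79, cost 2882≤4562, duration 4≤18 — dominates Opt10.
Opt9: efficacy 89≥79, cost 1872≤4562, duration 9≤18 — dominates Opt10.
Others (Opt2, Opt3, Opt5, Opt7, Opt8, Opt11) are each worse than Opt10 on at least one objective.

Opt1, Opt4, Opt6, Opt9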